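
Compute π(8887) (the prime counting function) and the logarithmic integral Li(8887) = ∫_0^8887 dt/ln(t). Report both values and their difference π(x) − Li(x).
π(8887) = 1107;  Li(8887) ≈ 1124.53;  π(x) − Li(x) ≈ -17.53.

Direct count of primes ≤ 8887 gives π(8887) = 1107. Numerical evaluation of the logarithmic integral gives Li(8887) ≈ 1124.53. The difference π(x) − Li(x) ≈ -17.53 is typically negative for small/moderate x (Li(x) overestimates), though Littlewood's theorem shows this sign changes infinitely often.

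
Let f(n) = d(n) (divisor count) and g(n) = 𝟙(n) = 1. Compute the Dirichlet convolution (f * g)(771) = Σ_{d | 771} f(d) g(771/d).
(d * 𝟙)(771) = 9

Divisors of 771: [1, 3, 257, 771]. For each d | 771:
  d = 1: d(1) · 𝟙(771/1) = 1 · 1 = 1
  d = 3: d(3) · 𝟙(771/3) = 2 · 1 = 2
  d = 257: d(257) · 𝟙(771/257) = 2 · 1 = 2
  d = 771: d(771) · 𝟙(771/771) = 4 · 1 = 4
Summing: (d * 𝟙)(771) = 1 + 2 + 2 + 4 = 9.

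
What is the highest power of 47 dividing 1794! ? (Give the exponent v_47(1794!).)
v_47(1794!) = 38

Legendre's formula: v_p(n!) = Σ_{k ≥ 1} ⌊n / p^k⌋. For p = 47, n = 1794, the terms are:
  ⌊1794/47^1⌋ = ⌊1794/47⌋ = 38
(the next term ⌊1794/47^2⌋ = 0, terminating the sum). Summing: v_47(1794!) = 38 = 38.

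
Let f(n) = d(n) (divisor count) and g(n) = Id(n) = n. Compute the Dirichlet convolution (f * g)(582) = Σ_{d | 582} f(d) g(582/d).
(d * Id)(582) = 1980

Divisors of 582: [1, 2, 3, 6, 97, 194, 291, 582]. For each d | 582:
  d = 1: d(1) · Id(582/1) = 1 · 582 = 582
  d = 2: d(2) · Id(582/2) = 2 · 291 = 582
  d = 3: d(3) · Id(582/3) = 2 · 194 = 388
  d = 6: d(6) · Id(582/6) = 4 · 97 = 388
  d = 97: d(97) · Id(582/97) = 2 · 6 = 12
  d = 194: d(194) · Id(582/194) = 4 · 3 = 12
  d = 291: d(291) · Id(582/291) = 4 · 2 = 8
  d = 582: d(582) · Id(582/582) = 8 · 1 = 8
Summing: (d * Id)(582) = 582 + 582 + 388 + 388 + 12 + 12 + 8 + 8 = 1980.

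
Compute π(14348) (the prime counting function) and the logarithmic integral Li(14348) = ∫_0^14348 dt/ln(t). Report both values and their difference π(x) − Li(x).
π(14348) = 1683;  Li(14348) ≈ 1708.66;  π(x) − Li(x) ≈ -25.66.

Direct count of primes ≤ 14348 gives π(14348) = 1683. Numerical evaluation of the logarithmic integral gives Li(14348) ≈ 1708.66. The difference π(x) − Li(x) ≈ -25.66 is typically negative for small/moderate x (Li(x) overestimates), though Littlewood's theorem shows this sign changes infinitely often.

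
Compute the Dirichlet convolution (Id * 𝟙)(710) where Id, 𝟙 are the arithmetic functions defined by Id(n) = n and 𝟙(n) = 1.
(Id * 𝟙)(710) = 1296

Divisors of 710: [1, 2, 5, 10, 71, 142, 355, 710]. For each d | 710:
  d = 1: Id(1) · 𝟙(710/1) = 1 · 1 = 1
  d = 2: Id(2) · 𝟙(710/2) = 2 · 1 = 2
  d = 5: Id(5) · 𝟙(710/5) = 5 · 1 = 5
  d = 10: Id(10) · 𝟙(710/10) = 10 · 1 = 10
  d = 71: Id(71) · 𝟙(710/71) = 71 · 1 = 71
  d = 142: Id(142) · 𝟙(710/142) = 142 · 1 = 142
  d = 355: Id(355) · 𝟙(710/355) = 355 · 1 = 355
  d = 710: Id(710) · 𝟙(710/710) = 710 · 1 = 710
Summing: (Id * 𝟙)(710) = 1 + 2 + 5 + 10 + 71 + 142 + 355 + 710 = 1296.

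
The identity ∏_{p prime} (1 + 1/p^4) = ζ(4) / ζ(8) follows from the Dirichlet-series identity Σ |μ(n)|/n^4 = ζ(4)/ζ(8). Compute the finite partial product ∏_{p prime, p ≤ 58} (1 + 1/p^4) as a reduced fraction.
∏ = 22191296873353842710281222970410269196792920578371108176528669216114688/20586999778381633591344384332656221508370849439367985929948634732675625

The primes p ≤ 58 are [2, 3, 5, 7, 11, 13, 17, 19, 23, 29, 31, 37, 41, 43, 47, 53]. For each, (1 + 1/p^4) = (p^4 + 1)/p^4. Multiplying these fractions over p ∈ [2, 3, 5, 7, 11, 13, 17, 19, 23, 29, 31, 37, 41, 43, 47, 53] gives 22191296873353842710281222970410269196792920578371108176528669216114688/20586999778381633591344384332656221508370849439367985929948634732675625. (In the limit P → ∞ this tends to ζ(4)/ζ(8).)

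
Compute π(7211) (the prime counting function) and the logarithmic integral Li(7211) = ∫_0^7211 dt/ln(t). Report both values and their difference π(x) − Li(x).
π(7211) = 921;  Li(7211) ≈ 938.12;  π(x) − Li(x) ≈ -17.12.

Direct count of primes ≤ 7211 gives π(7211) = 921. Numerical evaluation of the logarithmic integral gives Li(7211) ≈ 938.12. The difference π(x) − Li(x) ≈ -17.12 is typically negative for small/moderate x (Li(x) overestimates), though Littlewood's theorem shows this sign changes infinitely often.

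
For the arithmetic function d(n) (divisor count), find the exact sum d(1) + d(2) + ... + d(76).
Σ_{n ≤ 76} d(n) = 344

Compute d(n) for each 1 ≤ n ≤ 76: d(1) = 1, d(2) = 2, d(3) = 2, d(4) = 3, d(5) = 2, d(6) = 4, d(7) = 2, d(8) = 4, d(9) = 3, d(10) = 4, d(11) = 2, d(12) = 6, d(13) = 2, d(14) = 4, d(15) = 4, d(16) = 5, d(17) = 2, d(18) = 6, d(19) = 2, d(20) = 6, d(21) = 4, d(22) = 4, d(23) = 2, d(24) = 8, d(25) = 3, d(26) = 4, d(27) = 4, d(28) = 6, d(29) = 2, d(30) = 8, d(31) = 2, d(32) = 6, d(33) = 4, d(34) = 4, d(35) = 4, d(36) = 9, d(37) = 2, d(38) = 4, d(39) = 4, d(40) = 8, d(41) = 2, d(42) = 8, d(43) = 2, d(44) = 6, d(45) = 6, d(46) = 4, d(47) = 2, d(48) = 10, d(49) = 3, d(50) = 6, d(51) = 4, d(52) = 6, d(53) = 2, d(54) = 8, d(55) = 4, d(56) = 8, d(57) = 4, d(58) = 4, d(59) = 2, d(60) = 12, d(61) = 2, d(62) = 4, d(63) = 6, d(64) = 7, d(65) = 4, d(66) = 8, d(67) = 2, d(68) = 6, d(69) = 4, d(70) = 8, d(71) = 2, d(72) = 12, d(73) = 2, d(74) = 4, d(75) = 6, d(76) = 6. Summing all 76 values: 344. (Dirichlet's divisor formula: Σ_{n ≤ x} d(n) = x ln(x) + (2γ − 1) x + O(√x). For x = 76, the asymptotic estimate is ≈ 340.87.)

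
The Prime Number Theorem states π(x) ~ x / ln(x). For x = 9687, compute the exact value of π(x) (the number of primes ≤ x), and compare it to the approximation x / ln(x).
π(9687) = 1195;  x/ln(x) ≈ 1055.40;  relative error ≈ 11.68%.

Directly count primes up to 9687: π(9687) = 1195. The PNT approximation gives 9687/ln(9687) ≈ 9687/9.17854 ≈ 1055.40. Relative error (π(x) − x/ln(x)) / π(x) ≈ 11.68%; the approximation is known to undercount slightly (Li(x) is a better estimate).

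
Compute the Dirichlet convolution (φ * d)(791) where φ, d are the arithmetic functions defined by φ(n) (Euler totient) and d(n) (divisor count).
(φ * d)(791) = 912

Divisors of 791: [1, 7, 113, 791]. For each d | 791:
  d = 1: φ(1) · d(791/1) = 1 · 4 = 4
  d = 7: φ(7) · d(791/7) = 6 · 2 = 12
  d = 113: φ(113) · d(791/113) = 112 · 2 = 224
  d = 791: φ(791) · d(791/791) = 672 · 1 = 672
Summing: (φ * d)(791) = 4 + 12 + 224 + 672 = 912.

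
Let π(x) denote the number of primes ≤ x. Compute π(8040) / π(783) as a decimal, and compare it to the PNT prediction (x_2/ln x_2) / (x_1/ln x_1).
π(8040)/π(783) = 1011/137 ≈ 7.3796;  PNT prediction ≈ 7.6086.

π(783) = 137 and π(8040) = 1011, so π(8040)/π(783) ≈ 7.3796. The PNT-predicted ratio is (8040/ln(8040)) / (783/ln(783)) ≈ 7.6086. The two agree to within a few percent, as expected.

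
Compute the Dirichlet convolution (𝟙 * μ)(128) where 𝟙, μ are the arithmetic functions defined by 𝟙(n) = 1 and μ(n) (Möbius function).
(𝟙 * μ)(128) = 0

Divisors of 128: [1, 2, 4, 8, 16, 32, 64, 128]. For each d | 128:
  d = 1: 𝟙(1) · μ(128/1) = 1 · 0 = 0
  d = 2: 𝟙(2) · μ(128/2) = 1 · 0 = 0
  d = 4: 𝟙(4) · μ(128/4) = 1 · 0 = 0
  d = 8: 𝟙(8) · μ(128/8) = 1 · 0 = 0
  d = 16: 𝟙(16) · μ(128/16) = 1 · 0 = 0
  d = 32: 𝟙(32) · μ(128/32) = 1 · 0 = 0
  d = 64: 𝟙(64) · μ(128/64) = 1 · -1 = -1
  d = 128: 𝟙(128) · μ(128/128) = 1 · 1 = 1
Summing: (𝟙 * μ)(128) = 0 + 0 + 0 + 0 + 0 + 0 + -1 + 1 = 0.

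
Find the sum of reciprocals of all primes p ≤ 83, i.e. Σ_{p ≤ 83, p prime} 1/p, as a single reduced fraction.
Σ 1/p = 475714535349241099037539188841003/267064515689275851355624017992790

π(83) = 23, so the primes ≤ 83 are [2, 3, 5, 7, 11, 13, 17, 19, 23, 29, 31, 37, 41, 43, 47, 53, 59, 61, 67, 71, 73, 79, 83]. Summing 1/p over these primes: 475714535349241099037539188841003/267064515689275851355624017992790 ≈ 1.7813. Mertens estimate ln ln(83) + 0.2615 ≈ 1.7474.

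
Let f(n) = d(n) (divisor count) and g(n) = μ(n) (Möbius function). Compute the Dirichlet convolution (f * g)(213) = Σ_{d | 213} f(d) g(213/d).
(d * μ)(213) = 1

Divisors of 213: [1, 3, 71, 213]. For each d | 213:
  d = 1: d(1) · μ(213/1) = 1 · 1 = 1
  d = 3: d(3) · μ(213/3) = 2 · -1 = -2
  d = 71: d(71) · μ(213/71) = 2 · -1 = -2
  d = 213: d(213) · μ(213/213) = 4 · 1 = 4
Summing: (d * μ)(213) = 1 + -2 + -2 + 4 = 1.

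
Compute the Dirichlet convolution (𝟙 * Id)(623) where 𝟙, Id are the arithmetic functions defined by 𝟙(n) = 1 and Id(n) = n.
(𝟙 * Id)(623) = 720

Divisors of 623: [1, 7, 89, 623]. For each d | 623:
  d = 1: 𝟙(1) · Id(623/1) = 1 · 623 = 623
  d = 7: 𝟙(7) · Id(623/7) = 1 · 89 = 89
  d = 89: 𝟙(89) · Id(623/89) = 1 · 7 = 7
  d = 623: 𝟙(623) · Id(623/623) = 1 · 1 = 1
Summing: (𝟙 * Id)(623) = 623 + 89 + 7 + 1 = 720.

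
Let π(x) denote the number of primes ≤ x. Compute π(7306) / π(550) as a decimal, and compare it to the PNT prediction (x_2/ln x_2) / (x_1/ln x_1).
π(7306)/π(550) = 930/101 ≈ 9.2079;  PNT prediction ≈ 9.4216.

π(550) = 101 and π(7306) = 930, so π(7306)/π(550) ≈ 9.2079. The PNT-predicted ratio is (7306/ln(7306)) / (550/ln(550)) ≈ 9.4216. The two agree to within a few percent, as expected.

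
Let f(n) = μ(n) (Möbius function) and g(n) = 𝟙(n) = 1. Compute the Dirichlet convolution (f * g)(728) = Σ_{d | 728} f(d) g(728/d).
(μ * 𝟙)(728) = 0

Divisors of 728: [1, 2, 4, 7, 8, 13, 14, 26, 28, 52, 56, 91, 104, 182, 364, 728]. For each d | 728:
  d = 1: μ(1) · 𝟙(728/1) = 1 · 1 = 1
  d = 2: μ(2) · 𝟙(728/2) = -1 · 1 = -1
  d = 4: μ(4) · 𝟙(728/4) = 0 · 1 = 0
  d = 7: μ(7) · 𝟙(728/7) = -1 · 1 = -1
  d = 8: μ(8) · 𝟙(728/8) = 0 · 1 = 0
  d = 13: μ(13) · 𝟙(728/13) = -1 · 1 = -1
  d = 14: μ(14) · 𝟙(728/14) = 1 · 1 = 1
  d = 26: μ(26) · 𝟙(728/26) = 1 · 1 = 1
  d = 28: μ(28) · 𝟙(728/28) = 0 · 1 = 0
  d = 52: μ(52) · 𝟙(728/52) = 0 · 1 = 0
  d = 56: μ(56) · 𝟙(728/56) = 0 · 1 = 0
  d = 91: μ(91) · 𝟙(728/91) = 1 · 1 = 1
  d = 104: μ(104) · 𝟙(728/104) = 0 · 1 = 0
  d = 182: μ(182) · 𝟙(728/182) = -1 · 1 = -1
  d = 364: μ(364) · 𝟙(728/364) = 0 · 1 = 0
  d = 728: μ(728) · 𝟙(728/728) = 0 · 1 = 0
Summing: (μ * 𝟙)(728) = 1 + -1 + 0 + -1 + 0 + -1 + 1 + 1 + 0 + 0 + 0 + 1 + 0 + -1 + 0 + 0 = 0.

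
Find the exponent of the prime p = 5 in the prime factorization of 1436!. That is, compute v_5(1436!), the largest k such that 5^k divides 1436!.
v_5(1436!) = 357

Legendre's formula: v_p(n!) = Σ_{k ≥ 1} ⌊n / p^k⌋. For p = 5, n = 1436, the terms are:
  ⌊1436/5^1⌋ = ⌊1436/5⌋ = 287
  ⌊1436/5^2⌋ = ⌊1436/25⌋ = 57
  ⌊1436/5^3⌋ = ⌊1436/125⌋ = 11
  ⌊1436/5^4⌋ = ⌊1436/625⌋ = 2
(the next term ⌊1436/5^5⌋ = 0, terminating the sum). Summing: v_5(1436!) = 287 + 57 + 11 + 2 = 357.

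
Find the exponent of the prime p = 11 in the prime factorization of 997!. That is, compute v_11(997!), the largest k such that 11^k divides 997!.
v_11(997!) = 98

Legendre's formula: v_p(n!) = Σ_{k ≥ 1} ⌊n / p^k⌋. For p = 11, n = 997, the terms are:
  ⌊997/11^1⌋ = ⌊997/11⌋ = 90
  ⌊997/11^2⌋ = ⌊997/121⌋ = 8
(the next term ⌊997/11^3⌋ = 0, terminating the sum). Summing: v_11(997!) = 90 + 8 = 98.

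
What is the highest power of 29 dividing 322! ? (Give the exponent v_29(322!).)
v_29(322!) = 11

Legendre's formula: v_p(n!) = Σ_{k ≥ 1} ⌊n / p^k⌋. For p = 29, n = 322, the terms are:
  ⌊322/29^1⌋ = ⌊322/29⌋ = 11
(the next term ⌊322/29^2⌋ = 0, terminating the sum). Summing: v_29(322!) = 11 = 11.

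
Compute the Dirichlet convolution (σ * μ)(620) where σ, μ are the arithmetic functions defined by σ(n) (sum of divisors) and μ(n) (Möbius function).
(σ * μ)(620) = 620

Divisors of 620: [1, 2, 4, 5, 10, 20, 31, 62, 124, 155, 310, 620]. For each d | 620:
  d = 1: σ(1) · μ(620/1) = 1 · 0 = 0
  d = 2: σ(2) · μ(620/2) = 3 · -1 = -3
  d = 4: σ(4) · μ(620/4) = 7 · 1 = 7
  d = 5: σ(5) · μ(620/5) = 6 · 0 = 0
  d = 10: σ(10) · μ(620/10) = 18 · 1 = 18
  d = 20: σ(20) · μ(620/20) = 42 · -1 = -42
  d = 31: σ(31) · μ(620/31) = 32 · 0 = 0
  d = 62: σ(62) · μ(620/62) = 96 · 1 = 96
  d = 124: σ(124) · μ(620/124) = 224 · -1 = -224
  d = 155: σ(155) · μ(620/155) = 192 · 0 = 0
  d = 310: σ(310) · μ(620/310) = 576 · -1 = -576
  d = 620: σ(620) · μ(620/620) = 1344 · 1 = 1344
Summing: (σ * μ)(620) = 0 + -3 + 7 + 0 + 18 + -42 + 0 + 96 + -224 + 0 + -576 + 1344 = 620.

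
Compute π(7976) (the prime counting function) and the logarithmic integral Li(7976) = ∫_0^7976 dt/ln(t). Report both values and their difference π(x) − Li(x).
π(7976) = 1006;  Li(7976) ≈ 1023.75;  π(x) − Li(x) ≈ -17.75.

Direct count of primes ≤ 7976 gives π(7976) = 1006. Numerical evaluation of the logarithmic integral gives Li(7976) ≈ 1023.75. The difference π(x) − Li(x) ≈ -17.75 is typically negative for small/moderate x (Li(x) overestimates), though Littlewood's theorem shows this sign changes infinitely often.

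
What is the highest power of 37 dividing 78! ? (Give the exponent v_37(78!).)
v_37(78!) = 2

Legendre's formula: v_p(n!) = Σ_{k ≥ 1} ⌊n / p^k⌋. For p = 37, n = 78, the terms are:
  ⌊78/37^1⌋ = ⌊78/37⌋ = 2
(the next term ⌊78/37^2⌋ = 0, terminating the sum). Summing: v_37(78!) = 2 = 2.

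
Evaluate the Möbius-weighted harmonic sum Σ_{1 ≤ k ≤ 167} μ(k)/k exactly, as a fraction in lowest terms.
Σ μ(k)/k = 3320595668723936105212130194759121950701456962705503856339925674/481473710367991963528473107950567214598209565303106537707981745635

Values of μ(k) for 1 ≤ k ≤ 167: μ(1) = 1, μ(2) = -1, μ(3) = -1, μ(5) = -1, μ(6) = 1, μ(7) = -1, μ(10) = 1, μ(11) = -1, μ(13) = -1, μ(14) = 1, μ(15) = 1, μ(17) = -1, μ(19) = -1, μ(21) = 1, μ(22) = 1, μ(23) = -1, μ(26) = 1, μ(29) = -1, μ(30) = -1, μ(31) = -1, μ(33) = 1, μ(34) = 1, μ(35) = 1, μ(37) = -1, μ(38) = 1, μ(39) = 1, μ(41) = -1, μ(42) = -1, μ(43) = -1, μ(46) = 1, μ(47) = -1, μ(51) = 1, μ(53) = -1, μ(55) = 1, μ(57) = 1, μ(58) = 1, μ(59) = -1, μ(61) = -1, μ(62) = 1, μ(65) = 1, μ(66) = -1, μ(67) = -1, μ(69) = 1, μ(70) = -1, μ(71) = -1, μ(73) = -1, μ(74) = 1, μ(77) = 1, μ(78) = -1, μ(79) = -1, μ(82) = 1, μ(83) = -1, μ(85) = 1, μ(86) = 1, μ(87) = 1, μ(89) = -1, μ(91) = 1, μ(93) = 1, μ(94) = 1, μ(95) = 1, μ(97) = -1, μ(101) = -1, μ(102) = -1, μ(103) = -1, μ(105) = -1, μ(106) = 1, μ(107) = -1, μ(109) = -1, μ(110) = -1, μ(111) = 1, μ(113) = -1, μ(114) = -1, μ(115) = 1, μ(118) = 1, μ(119) = 1, μ(122) = 1, μ(123) = 1, μ(127) = -1, μ(129) = 1, μ(130) = -1, μ(131) = -1, μ(133) = 1, μ(134) = 1, μ(137) = -1, μ(138) = -1, μ(139) = -1, μ(141) = 1, μ(142) = 1, μ(143) = 1, μ(145) = 1, μ(146) = 1, μ(149) = -1, μ(151) = -1, μ(154) = -1, μ(155) = 1, μ(157) = -1, μ(158) = 1, μ(159) = 1, μ(161) = 1, μ(163) = -1, μ(165) = -1, μ(166) = 1, μ(167) = -1, with μ = 0 on non-squarefree integers. Summing μ(k)/k for k where μ(k) ≠ 0 gives 3320595668723936105212130194759121950701456962705503856339925674/481473710367991963528473107950567214598209565303106537707981745635 ≈ 0.0069. (PNT ⟺ this sum → 0 as n → ∞.)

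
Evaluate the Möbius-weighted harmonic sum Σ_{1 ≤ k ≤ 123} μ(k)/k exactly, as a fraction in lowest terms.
Σ μ(k)/k = 23090940688334333795050585396213953208427071/3161005464041760778814520629154366249327468699

Values of μ(k) for 1 ≤ k ≤ 123: μ(1) = 1, μ(2) = -1, μ(3) = -1, μ(5) = -1, μ(6) = 1, μ(7) = -1, μ(10) = 1, μ(11) = -1, μ(13) = -1, μ(14) = 1, μ(15) = 1, μ(17) = -1, μ(19) = -1, μ(21) = 1, μ(22) = 1, μ(23) = -1, μ(26) = 1, μ(29) = -1, μ(30) = -1, μ(31) = -1, μ(33) = 1, μ(34) = 1, μ(35) = 1, μ(37) = -1, μ(38) = 1, μ(39) = 1, μ(41) = -1, μ(42) = -1, μ(43) = -1, μ(46) = 1, μ(47) = -1, μ(51) = 1, μ(53) = -1, μ(55) = 1, μ(57) = 1, μ(58) = 1, μ(59) = -1, μ(61) = -1, μ(62) = 1, μ(65) = 1, μ(66) = -1, μ(67) = -1, μ(69) = 1, μ(70) = -1, μ(71) = -1, μ(73) = -1, μ(74) = 1, μ(77) = 1, μ(78) = -1, μ(79) = -1, μ(82) = 1, μ(83) = -1, μ(85) = 1, μ(86) = 1, μ(87) = 1, μ(89) = -1, μ(91) = 1, μ(93) = 1, μ(94) = 1, μ(95) = 1, μ(97) = -1, μ(101) = -1, μ(102) = -1, μ(103) = -1, μ(105) = -1, μ(106) = 1, μ(107) = -1, μ(109) = -1, μ(110) = -1, μ(111) = 1, μ(113) = -1, μ(114) = -1, μ(115) = 1, μ(118) = 1, μ(119) = 1, μ(122) = 1, μ(123) = 1, with μ = 0 on non-squarefree integers. Summing μ(k)/k for k where μ(k) ≠ 0 gives 23090940688334333795050585396213953208427071/3161005464041760778814520629154366249327468699 ≈ 0.0073. (PNT ⟺ this sum → 0 as n → ∞.)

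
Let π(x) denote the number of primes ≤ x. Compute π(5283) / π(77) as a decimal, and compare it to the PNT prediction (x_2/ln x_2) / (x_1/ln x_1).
π(5283)/π(77) = 701/21 ≈ 33.3810;  PNT prediction ≈ 34.7669.

π(77) = 21 and π(5283) = 701, so π(5283)/π(77) ≈ 33.3810. The PNT-predicted ratio is (5283/ln(5283)) / (77/ln(77)) ≈ 34.7669. The two agree to within a few percent, as expected.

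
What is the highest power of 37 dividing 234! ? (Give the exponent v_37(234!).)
v_37(234!) = 6

Legendre's formula: v_p(n!) = Σ_{k ≥ 1} ⌊n / p^k⌋. For p = 37, n = 234, the terms are:
  ⌊234/37^1⌋ = ⌊234/37⌋ = 6
(the next term ⌊234/37^2⌋ = 0, terminating the sum). Summing: v_37(234!) = 6 = 6.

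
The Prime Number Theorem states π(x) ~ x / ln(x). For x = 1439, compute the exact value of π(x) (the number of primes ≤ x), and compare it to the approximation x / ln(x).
π(1439) = 228;  x/ln(x) ≈ 197.89;  relative error ≈ 13.21%.

Directly count primes up to 1439: π(1439) = 228. The PNT approximation gives 1439/ln(1439) ≈ 1439/7.27170 ≈ 197.89. Relative error (π(x) − x/ln(x)) / π(x) ≈ 13.21%; the approximation is known to undercount slightly (Li(x) is a better estimate).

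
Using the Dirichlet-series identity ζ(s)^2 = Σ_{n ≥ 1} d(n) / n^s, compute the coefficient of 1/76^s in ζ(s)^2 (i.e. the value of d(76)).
d(76) = 6

ζ(s)^2 = (Σ 1/m^s)(Σ 1/k^s). The coefficient of 1/n^s in the product is the number of ordered pairs (m, k) with mk = n, which equals d(n). For n = 76, divisors are [1, 2, 4, 19, 38, 76], so d(76) = 6.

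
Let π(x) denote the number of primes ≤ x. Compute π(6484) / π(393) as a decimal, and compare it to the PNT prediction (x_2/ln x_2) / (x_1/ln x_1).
π(6484)/π(393) = 841/77 ≈ 10.9221;  PNT prediction ≈ 11.2293.

π(393) = 77 and π(6484) = 841, so π(6484)/π(393) ≈ 10.9221. The PNT-predicted ratio is (6484/ln(6484)) / (393/ln(393)) ≈ 11.2293. The two agree to within a few percent, as expected.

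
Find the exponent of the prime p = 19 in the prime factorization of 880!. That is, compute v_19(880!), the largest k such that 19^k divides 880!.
v_19(880!) = 48

Legendre's formula: v_p(n!) = Σ_{k ≥ 1} ⌊n / p^k⌋. For p = 19, n = 880, the terms are:
  ⌊880/19^1⌋ = ⌊880/19⌋ = 46
  ⌊880/19^2⌋ = ⌊880/361⌋ = 2
(the next term ⌊880/19^3⌋ = 0, terminating the sum). Summing: v_19(880!) = 46 + 2 = 48.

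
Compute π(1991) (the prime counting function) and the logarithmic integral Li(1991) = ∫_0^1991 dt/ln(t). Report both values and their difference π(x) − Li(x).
π(1991) = 300;  Li(1991) ≈ 313.62;  π(x) − Li(x) ≈ -13.62.

Direct count of primes ≤ 1991 gives π(1991) = 300. Numerical evaluation of the logarithmic integral gives Li(1991) ≈ 313.62. The difference π(x) − Li(x) ≈ -13.62 is typically negative for small/moderate x (Li(x) overestimates), though Littlewood's theorem shows this sign changes infinitely often.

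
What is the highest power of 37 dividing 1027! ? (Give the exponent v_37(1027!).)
v_37(1027!) = 27

Legendre's formula: v_p(n!) = Σ_{k ≥ 1} ⌊n / p^k⌋. For p = 37, n = 1027, the terms are:
  ⌊1027/37^1⌋ = ⌊1027/37⌋ = 27
(the next term ⌊1027/37^2⌋ = 0, terminating the sum). Summing: v_37(1027!) = 27 = 27.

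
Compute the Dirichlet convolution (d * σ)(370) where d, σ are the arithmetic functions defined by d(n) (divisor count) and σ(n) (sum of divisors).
(d * σ)(370) = 1600

Divisors of 370: [1, 2, 5, 10, 37, 74, 185, 370]. For each d | 370:
  d = 1: d(1) · σ(370/1) = 1 · 684 = 684
  d = 2: d(2) · σ(370/2) = 2 · 228 = 456
  d = 5: d(5) · σ(370/5) = 2 · 114 = 228
  d = 10: d(10) · σ(370/10) = 4 · 38 = 152
  d = 37: d(37) · σ(370/37) = 2 · 18 = 36
  d = 74: d(74) · σ(370/74) = 4 · 6 = 24
  d = 185: d(185) · σ(370/185) = 4 · 3 = 12
  d = 370: d(370) · σ(370/370) = 8 · 1 = 8
Summing: (d * σ)(370) = 684 + 456 + 228 + 152 + 36 + 24 + 12 + 8 = 1600.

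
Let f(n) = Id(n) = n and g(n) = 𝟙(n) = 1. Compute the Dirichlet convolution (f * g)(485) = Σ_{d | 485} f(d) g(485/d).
(Id * 𝟙)(485) = 588

Divisors of 485: [1, 5, 97, 485]. For each d | 485:
  d = 1: Id(1) · 𝟙(485/1) = 1 · 1 = 1
  d = 5: Id(5) · 𝟙(485/5) = 5 · 1 = 5
  d = 97: Id(97) · 𝟙(485/97) = 97 · 1 = 97
  d = 485: Id(485) · 𝟙(485/485) = 485 · 1 = 485
Summing: (Id * 𝟙)(485) = 1 + 5 + 97 + 485 = 588.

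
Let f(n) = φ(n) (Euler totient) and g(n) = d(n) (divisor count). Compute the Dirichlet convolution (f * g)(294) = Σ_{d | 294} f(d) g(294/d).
(φ * d)(294) = 684

Divisors of 294: [1, 2, 3, 6, 7, 14, 21, 42, 49, 98, 147, 294]. For each d | 294:
  d = 1: φ(1) · d(294/1) = 1 · 12 = 12
  d = 2: φ(2) · d(294/2) = 1 · 6 = 6
  d = 3: φ(3) · d(294/3) = 2 · 6 = 12
  d = 6: φ(6) · d(294/6) = 2 · 3 = 6
  d = 7: φ(7) · d(294/7) = 6 · 8 = 48
  d = 14: φ(14) · d(294/14) = 6 · 4 = 24
  d = 21: φ(21) · d(294/21) = 12 · 4 = 48
  d = 42: φ(42) · d(294/42) = 12 · 2 = 24
  d = 49: φ(49) · d(294/49) = 42 · 4 = 168
  d = 98: φ(98) · d(294/98) = 42 · 2 = 84
  d = 147: φ(147) · d(294/147) = 84 · 2 = 168
  d = 294: φ(294) · d(294/294) = 84 · 1 = 84
Summing: (φ * d)(294) = 12 + 6 + 12 + 6 + 48 + 24 + 48 + 24 + 168 + 84 + 168 + 84 = 684.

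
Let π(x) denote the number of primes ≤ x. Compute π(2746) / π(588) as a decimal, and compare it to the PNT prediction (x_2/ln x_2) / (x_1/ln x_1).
π(2746)/π(588) = 400/107 ≈ 3.7383;  PNT prediction ≈ 3.7611.

π(588) = 107 and π(2746) = 400, so π(2746)/π(588) ≈ 3.7383. The PNT-predicted ratio is (2746/ln(2746)) / (588/ln(588)) ≈ 3.7611. The two agree to within a few percent, as expected.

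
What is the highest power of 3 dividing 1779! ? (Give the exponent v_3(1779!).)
v_3(1779!) = 885

Legendre's formula: v_p(n!) = Σ_{k ≥ 1} ⌊n / p^k⌋. For p = 3, n = 1779, the terms are:
  ⌊1779/3^1⌋ = ⌊1779/3⌋ = 593
  ⌊1779/3^2⌋ = ⌊1779/9⌋ = 197
  ⌊1779/3^3⌋ = ⌊1779/27⌋ = 65
  ⌊1779/3^4⌋ = ⌊1779/81⌋ = 21
  ⌊1779/3^5⌋ = ⌊1779/243⌋ = 7
  ⌊1779/3^6⌋ = ⌊1779/729⌋ = 2
(the next term ⌊1779/3^7⌋ = 0, terminating the sum). Summing: v_3(1779!) = 593 + 197 + 65 + 21 + 7 + 2 = 885.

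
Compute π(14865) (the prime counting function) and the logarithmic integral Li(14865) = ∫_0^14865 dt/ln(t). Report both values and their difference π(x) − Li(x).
π(14865) = 1740;  Li(14865) ≈ 1762.58;  π(x) − Li(x) ≈ -22.58.

Direct count of primes ≤ 14865 gives π(14865) = 1740. Numerical evaluation of the logarithmic integral gives Li(14865) ≈ 1762.58. The difference π(x) − Li(x) ≈ -22.58 is typically negative for small/moderate x (Li(x) overestimates), though Littlewood's theorem shows this sign changes infinitely often.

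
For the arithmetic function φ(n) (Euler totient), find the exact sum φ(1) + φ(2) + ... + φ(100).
Σ_{n ≤ 100} φ(n) = 3044

Compute φ(n) for each 1 ≤ n ≤ 100: φ(1) = 1, φ(2) = 1, φ(3) = 2, φ(4) = 2, φ(5) = 4, φ(6) = 2, φ(7) = 6, φ(8) = 4, φ(9) = 6, φ(10) = 4, φ(11) = 10, φ(12) = 4, φ(13) = 12, φ(14) = 6, φ(15) = 8, φ(16) = 8, φ(17) = 16, φ(18) = 6, φ(19) = 18, φ(20) = 8, φ(21) = 12, φ(22) = 10, φ(23) = 22, φ(24) = 8, φ(25) = 20, φ(26) = 12, φ(27) = 18, φ(28) = 12, φ(29) = 28, φ(30) = 8, φ(31) = 30, φ(32) = 16, φ(33) = 20, φ(34) = 16, φ(35) = 24, φ(36) = 12, φ(37) = 36, φ(38) = 18, φ(39) = 24, φ(40) = 16, φ(41) = 40, φ(42) = 12, φ(43) = 42, φ(44) = 20, φ(45) = 24, φ(46) = 22, φ(47) = 46, φ(48) = 16, φ(49) = 42, φ(50) = 20, φ(51) = 32, φ(52) = 24, φ(53) = 52, φ(54) = 18, φ(55) = 40, φ(56) = 24, φ(57) = 36, φ(58) = 28, φ(59) = 58, φ(60) = 16, φ(61) = 60, φ(62) = 30, φ(63) = 36, φ(64) = 32, φ(65) = 48, φ(66) = 20, φ(67) = 66, φ(68) = 32, φ(69) = 44, φ(70) = 24, φ(71) = 70, φ(72) = 24, φ(73) = 72, φ(74) = 36, φ(75) = 40, φ(76) = 36, φ(77) = 60, φ(78) = 24, φ(79) = 78, φ(80) = 32, φ(81) = 54, φ(82) = 40, φ(83) = 82, φ(84) = 24, φ(85) = 64, φ(86) = 42, φ(87) = 56, φ(88) = 40, φ(89) = 88, φ(90) = 24, φ(91) = 72, φ(92) = 44, φ(93) = 60, φ(94) = 46, φ(95) = 72, φ(96) = 32, φ(97) = 96, φ(98) = 42, φ(99) = 60, φ(100) = 40. Summing all 100 values: 3044. (Average order: Σ_{n ≤ x} φ(n) ~ (3/π²) x². For x = 100, (3/π²)·100² ≈ 3039.64.)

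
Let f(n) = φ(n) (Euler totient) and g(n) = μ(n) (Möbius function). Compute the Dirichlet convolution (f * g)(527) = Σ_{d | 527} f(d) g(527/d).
(φ * μ)(527) = 435

Divisors of 527: [1, 17, 31, 527]. For each d | 527:
  d = 1: φ(1) · μ(527/1) = 1 · 1 = 1
  d = 17: φ(17) · μ(527/17) = 16 · -1 = -16
  d = 31: φ(31) · μ(527/31) = 30 · -1 = -30
  d = 527: φ(527) · μ(527/527) = 480 · 1 = 480
Summing: (φ * μ)(527) = 1 + -16 + -30 + 480 = 435.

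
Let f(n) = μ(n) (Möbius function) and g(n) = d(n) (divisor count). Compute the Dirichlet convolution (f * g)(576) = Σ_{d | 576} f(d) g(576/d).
(μ * d)(576) = 1

Divisors of 576: [1, 2, 3, 4, 6, 8, 9, 12, 16, 18, 24, 32, 36, 48, 64, 72, 96, 144, 192, 288, 576]. For each d | 576:
  d = 1: μ(1) · d(576/1) = 1 · 21 = 21
  d = 2: μ(2) · d(576/2) = -1 · 18 = -18
  d = 3: μ(3) · d(576/3) = -1 · 14 = -14
  d = 4: μ(4) · d(576/4) = 0 · 15 = 0
  d = 6: μ(6) · d(576/6) = 1 · 12 = 12
  d = 8: μ(8) · d(576/8) = 0 · 12 = 0
  d = 9: μ(9) · d(576/9) = 0 · 7 = 0
  d = 12: μ(12) · d(576/12) = 0 · 10 = 0
  d = 16: μ(16) · d(576/16) = 0 · 9 = 0
  d = 18: μ(18) · d(576/18) = 0 · 6 = 0
  d = 24: μ(24) · d(576/24) = 0 · 8 = 0
  d = 32: μ(32) · d(576/32) = 0 · 6 = 0
  d = 36: μ(36) · d(576/36) = 0 · 5 = 0
  d = 48: μ(48) · d(576/48) = 0 · 6 = 0
  d = 64: μ(64) · d(576/64) = 0 · 3 = 0
  d = 72: μ(72) · d(576/72) = 0 · 4 = 0
  d = 96: μ(96) · d(576/96) = 0 · 4 = 0
  d = 144: μ(144) · d(576/144) = 0 · 3 = 0
  d = 192: μ(192) · d(576/192) = 0 · 2 = 0
  d = 288: μ(288) · d(576/288) = 0 · 2 = 0
  d = 576: μ(576) · d(576/576) = 0 · 1 = 0
Summing: (μ * d)(576) = 21 + -18 + -14 + 0 + 12 + 0 + 0 + 0 + 0 + 0 + 0 + 0 + 0 + 0 + 0 + 0 + 0 + 0 + 0 + 0 + 0 = 1.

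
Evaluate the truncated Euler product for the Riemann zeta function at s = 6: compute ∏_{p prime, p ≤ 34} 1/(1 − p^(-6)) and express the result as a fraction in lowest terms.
∏ = 21845630847366461901783214359247811231609675/21473219492121468455585352466296495056879616

The primes p ≤ 34 are [2, 3, 5, 7, 11, 13, 17, 19, 23, 29, 31]. For each prime, (1 − 1/p^6)^(-1) = p^6 / (p^6 − 1). The product is (1 − 1/2^6)^(-1), (1 − 1/3^6)^(-1), (1 − 1/5^6)^(-1), (1 − 1/7^6)^(-1), (1 − 1/11^6)^(-1), (1 − 1/13^6)^(-1), (1 − 1/17^6)^(-1), (1 − 1/19^6)^(-1), (1 − 1/23^6)^(-1), (1 − 1/29^6)^(-1), (1 − 1/31^6)^(-1) = ∏ p^6 / (p^6 − 1) = 21845630847366461901783214359247811231609675/21473219492121468455585352466296495056879616.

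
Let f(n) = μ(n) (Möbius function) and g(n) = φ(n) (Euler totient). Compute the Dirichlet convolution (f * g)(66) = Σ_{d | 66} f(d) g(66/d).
(μ * φ)(66) = 0

Divisors of 66: [1, 2, 3, 6, 11, 22, 33, 66]. For each d | 66:
  d = 1: μ(1) · φ(66/1) = 1 · 20 = 20
  d = 2: μ(2) · φ(66/2) = -1 · 20 = -20
  d = 3: μ(3) · φ(66/3) = -1 · 10 = -10
  d = 6: μ(6) · φ(66/6) = 1 · 10 = 10
  d = 11: μ(11) · φ(66/11) = -1 · 2 = -2
  d = 22: μ(22) · φ(66/22) = 1 · 2 = 2
  d = 33: μ(33) · φ(66/33) = 1 · 1 = 1
  d = 66: μ(66) · φ(66/66) = -1 · 1 = -1
Summing: (μ * φ)(66) = 20 + -20 + -10 + 10 + -2 + 2 + 1 + -1 = 0.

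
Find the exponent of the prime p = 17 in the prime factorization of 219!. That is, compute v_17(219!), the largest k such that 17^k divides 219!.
v_17(219!) = 12

Legendre's formula: v_p(n!) = Σ_{k ≥ 1} ⌊n / p^k⌋. For p = 17, n = 219, the terms are:
  ⌊219/17^1⌋ = ⌊219/17⌋ = 12
(the next term ⌊219/17^2⌋ = 0, terminating the sum). Summing: v_17(219!) = 12 = 12.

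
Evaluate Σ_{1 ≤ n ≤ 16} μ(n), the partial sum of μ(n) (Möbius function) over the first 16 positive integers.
Σ_{n ≤ 16} μ(n) = -1

Compute μ(n) for each 1 ≤ n ≤ 16: μ(1) = 1, μ(2) = -1, μ(3) = -1, μ(4) = 0, μ(5) = -1, μ(6) = 1, μ(7) = -1, μ(8) = 0, μ(9) = 0, μ(10) = 1, μ(11) = -1, μ(12) = 0, μ(13) = -1, μ(14) = 1, μ(15) = 1, μ(16) = 0. Summing all 16 values: -1. (Mertens function M(x) = Σ_{n ≤ x} μ(n); on average M(x) should be small (PNT ⟺ M(x) = o(x)).)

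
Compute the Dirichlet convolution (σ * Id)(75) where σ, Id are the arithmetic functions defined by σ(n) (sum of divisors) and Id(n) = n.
(σ * Id)(75) = 602

Divisors of 75: [1, 3, 5, 15, 25, 75]. For each d | 75:
  d = 1: σ(1) · Id(75/1) = 1 · 75 = 75
  d = 3: σ(3) · Id(75/3) = 4 · 25 = 100
  d = 5: σ(5) · Id(75/5) = 6 · 15 = 90
  d = 15: σ(15) · Id(75/15) = 24 · 5 = 120
  d = 25: σ(25) · Id(75/25) = 31 · 3 = 93
  d = 75: σ(75) · Id(75/75) = 124 · 1 = 124
Summing: (σ * Id)(75) = 75 + 100 + 90 + 120 + 93 + 124 = 602.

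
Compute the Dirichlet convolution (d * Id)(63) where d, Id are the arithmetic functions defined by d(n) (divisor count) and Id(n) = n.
(d * Id)(63) = 162

Divisors of 63: [1, 3, 7, 9, 21, 63]. For each d | 63:
  d = 1: d(1) · Id(63/1) = 1 · 63 = 63
  d = 3: d(3) · Id(63/3) = 2 · 21 = 42
  d = 7: d(7) · Id(63/7) = 2 · 9 = 18
  d = 9: d(9) · Id(63/9) = 3 · 7 = 21
  d = 21: d(21) · Id(63/21) = 4 · 3 = 12
  d = 63: d(63) · Id(63/63) = 6 · 1 = 6
Summing: (d * Id)(63) = 63 + 42 + 18 + 21 + 12 + 6 = 162.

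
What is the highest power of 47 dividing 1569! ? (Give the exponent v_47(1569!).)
v_47(1569!) = 33

Legendre's formula: v_p(n!) = Σ_{k ≥ 1} ⌊n / p^k⌋. For p = 47, n = 1569, the terms are:
  ⌊1569/47^1⌋ = ⌊1569/47⌋ = 33
(the next term ⌊1569/47^2⌋ = 0, terminating the sum). Summing: v_47(1569!) = 33 = 33.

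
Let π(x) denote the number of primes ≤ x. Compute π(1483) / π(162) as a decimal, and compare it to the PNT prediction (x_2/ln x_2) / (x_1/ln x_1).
π(1483)/π(162) = 235/37 ≈ 6.3514;  PNT prediction ≈ 6.3783.

π(162) = 37 and π(1483) = 235, so π(1483)/π(162) ≈ 6.3514. The PNT-predicted ratio is (1483/ln(1483)) / (162/ln(162)) ≈ 6.3783. The two agree to within a few percent, as expected.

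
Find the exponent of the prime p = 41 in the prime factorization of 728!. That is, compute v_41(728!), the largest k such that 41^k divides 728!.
v_41(728!) = 17

Legendre's formula: v_p(n!) = Σ_{k ≥ 1} ⌊n / p^k⌋. For p = 41, n = 728, the terms are:
  ⌊728/41^1⌋ = ⌊728/41⌋ = 17
(the next term ⌊728/41^2⌋ = 0, terminating the sum). Summing: v_41(728!) = 17 = 17.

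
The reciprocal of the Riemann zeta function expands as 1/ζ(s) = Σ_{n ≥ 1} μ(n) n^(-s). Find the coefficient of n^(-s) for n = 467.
μ(467) = -1

Factor n = 467 = 467. μ(n) = 0 if any exponent ≥ 2 (not squarefree); otherwise μ(n) = (−1)^{ω(n)} where ω(n) is the number of distinct prime factors. Applying: μ(467) = -1.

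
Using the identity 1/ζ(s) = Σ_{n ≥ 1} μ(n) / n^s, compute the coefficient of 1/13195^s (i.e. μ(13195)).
μ(13195) = 1

Factor n = 13195 = 5 · 7 · 13 · 29. μ(n) = 0 if any exponent ≥ 2 (not squarefree); otherwise μ(n) = (−1)^{ω(n)} where ω(n) is the number of distinct prime factors. Applying: μ(13195) = 1.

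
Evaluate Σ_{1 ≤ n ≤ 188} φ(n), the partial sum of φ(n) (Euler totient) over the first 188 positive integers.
Σ_{n ≤ 188} φ(n) = 10796

Compute φ(n) for each 1 ≤ n ≤ 188: φ(1) = 1, φ(2) = 1, φ(3) = 2, φ(4) = 2, φ(5) = 4, φ(6) = 2, φ(7) = 6, φ(8) = 4, φ(9) = 6, φ(10) = 4, φ(11) = 10, φ(12) = 4, φ(13) = 12, φ(14) = 6, φ(15) = 8, φ(16) = 8, φ(17) = 16, φ(18) = 6, φ(19) = 18, φ(20) = 8, φ(21) = 12, φ(22) = 10, φ(23) = 22, φ(24) = 8, φ(25) = 20, φ(26) = 12, φ(27) = 18, φ(28) = 12, φ(29) = 28, φ(30) = 8, φ(31) = 30, φ(32) = 16, φ(33) = 20, φ(34) = 16, φ(35) = 24, φ(36) = 12, φ(37) = 36, φ(38) = 18, φ(39) = 24, φ(40) = 16, φ(41) = 40, φ(42) = 12, φ(43) = 42, φ(44) = 20, φ(45) = 24, φ(46) = 22, φ(47) = 46, φ(48) = 16, φ(49) = 42, φ(50) = 20, φ(51) = 32, φ(52) = 24, φ(53) = 52, φ(54) = 18, φ(55) = 40, φ(56) = 24, φ(57) = 36, φ(58) = 28, φ(59) = 58, φ(60) = 16, φ(61) = 60, φ(62) = 30, φ(63) = 36, φ(64) = 32, φ(65) = 48, φ(66) = 20, φ(67) = 66, φ(68) = 32, φ(69) = 44, φ(70) = 24, φ(71) = 70, φ(72) = 24, φ(73) = 72, φ(74) = 36, φ(75) = 40, φ(76) = 36, φ(77) = 60, φ(78) = 24, φ(79) = 78, φ(80) = 32, φ(81) = 54, φ(82) = 40, φ(83) = 82, φ(84) = 24, φ(85) = 64, φ(86) = 42, φ(87) = 56, φ(88) = 40, φ(89) = 88, φ(90) = 24, φ(91) = 72, φ(92) = 44, φ(93) = 60, φ(94) = 46, φ(95) = 72, φ(96) = 32, φ(97) = 96, φ(98) = 42, φ(99) = 60, φ(100) = 40, φ(101) = 100, φ(102) = 32, φ(103) = 102, φ(104) = 48, φ(105) = 48, φ(106) = 52, φ(107) = 106, φ(108) = 36, φ(109) = 108, φ(110) = 40, φ(111) = 72, φ(112) = 48, φ(113) = 112, φ(114) = 36, φ(115) = 88, φ(116) = 56, φ(117) = 72, φ(118) = 58, φ(119) = 96, φ(120) = 32, φ(121) = 110, φ(122) = 60, φ(123) = 80, φ(124) = 60, φ(125) = 100, φ(126) = 36, φ(127) = 126, φ(128) = 64, φ(129) = 84, φ(130) = 48, φ(131) = 130, φ(132) = 40, φ(133) = 108, φ(134) = 66, φ(135) = 72, φ(136) = 64, φ(137) = 136, φ(138) = 44, φ(139) = 138, φ(140) = 48, φ(141) = 92, φ(142) = 70, φ(143) = 120, φ(144) = 48, φ(145) = 112, φ(146) = 72, φ(147) = 84, φ(148) = 72, φ(149) = 148, φ(150) = 40, φ(151) = 150, φ(152) = 72, φ(153) = 96, φ(154) = 60, φ(155) = 120, φ(156) = 48, φ(157) = 156, φ(158) = 78, φ(159) = 104, φ(160) = 64, φ(161) = 132, φ(162) = 54, φ(163) = 162, φ(164) = 80, φ(165) = 80, φ(166) = 82, φ(167) = 166, φ(168) = 48, φ(169) = 156, φ(170) = 64, φ(171) = 108, φ(172) = 84, φ(173) = 172, φ(174) = 56, φ(175) = 120, φ(176) = 80, φ(177) = 116, φ(178) = 88, φ(179) = 178, φ(180) = 48, φ(181) = 180, φ(182) = 72, φ(183) = 120, φ(184) = 88, φ(185) = 144, φ(186) = 60, φ(187) = 160, φ(188) = 92. Summing all 188 values: 10796. (Average order: Σ_{n ≤ x} φ(n) ~ (3/π²) x². For x = 188, (3/π²)·188² ≈ 10743.29.)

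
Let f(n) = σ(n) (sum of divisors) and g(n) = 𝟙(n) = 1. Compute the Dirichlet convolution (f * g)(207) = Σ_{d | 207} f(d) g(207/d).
(σ * 𝟙)(207) = 450

Divisors of 207: [1, 3, 9, 23, 69, 207]. For each d | 207:
  d = 1: σ(1) · 𝟙(207/1) = 1 · 1 = 1
  d = 3: σ(3) · 𝟙(207/3) = 4 · 1 = 4
  d = 9: σ(9) · 𝟙(207/9) = 13 · 1 = 13
  d = 23: σ(23) · 𝟙(207/23) = 24 · 1 = 24
  d = 69: σ(69) · 𝟙(207/69) = 96 · 1 = 96
  d = 207: σ(207) · 𝟙(207/207) = 312 · 1 = 312
Summing: (σ * 𝟙)(207) = 1 + 4 + 13 + 24 + 96 + 312 = 450.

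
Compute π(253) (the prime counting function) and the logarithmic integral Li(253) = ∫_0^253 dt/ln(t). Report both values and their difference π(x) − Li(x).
π(253) = 54;  Li(253) ≈ 59.97;  π(x) − Li(x) ≈ -5.97.

Direct count of primes ≤ 253 gives π(253) = 54. Numerical evaluation of the logarithmic integral gives Li(253) ≈ 59.97. The difference π(x) − Li(x) ≈ -5.97 is typically negative for small/moderate x (Li(x) overestimates), though Littlewood's theorem shows this sign changes infinitely often.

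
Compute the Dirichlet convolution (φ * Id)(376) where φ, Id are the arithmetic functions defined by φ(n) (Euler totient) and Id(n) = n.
(φ * Id)(376) = 1860

Divisors of 376: [1, 2, 4, 8, 47, 94, 188, 376]. For each d | 376:
  d = 1: φ(1) · Id(376/1) = 1 · 376 = 376
  d = 2: φ(2) · Id(376/2) = 1 · 188 = 188
  d = 4: φ(4) · Id(376/4) = 2 · 94 = 188
  d = 8: φ(8) · Id(376/8) = 4 · 47 = 188
  d = 47: φ(47) · Id(376/47) = 46 · 8 = 368
  d = 94: φ(94) · Id(376/94) = 46 · 4 = 184
  d = 188: φ(188) · Id(376/188) = 92 · 2 = 184
  d = 376: φ(376) · Id(376/376) = 184 · 1 = 184
Summing: (φ * Id)(376) = 376 + 188 + 188 + 188 + 368 + 184 + 184 + 184 = 1860.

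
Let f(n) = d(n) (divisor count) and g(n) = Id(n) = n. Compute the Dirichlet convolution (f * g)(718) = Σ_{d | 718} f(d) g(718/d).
(d * Id)(718) = 1444

Divisors of 718: [1, 2, 359, 718]. For each d | 718:
  d = 1: d(1) · Id(718/1) = 1 · 718 = 718
  d = 2: d(2) · Id(718/2) = 2 · 359 = 718
  d = 359: d(359) · Id(718/359) = 2 · 2 = 4
  d = 718: d(718) · Id(718/718) = 4 · 1 = 4
Summing: (d * Id)(718) = 718 + 718 + 4 + 4 = 1444.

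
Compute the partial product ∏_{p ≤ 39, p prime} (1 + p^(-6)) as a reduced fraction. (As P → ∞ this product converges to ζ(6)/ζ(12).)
∏ = 1409064908372656074115629844532678533864664016937571914400/1385384845877129271600296064992669038424816672643778985121

The primes p ≤ 39 are [2, 3, 5, 7, 11, 13, 17, 19, 23, 29, 31, 37]. For each, (1 + 1/p^6) = (p^6 + 1)/p^6. Multiplying these fractions over p ∈ [2, 3, 5, 7, 11, 13, 17, 19, 23, 29, 31, 37] gives 1409064908372656074115629844532678533864664016937571914400/1385384845877129271600296064992669038424816672643778985121. (In the limit P → ∞ this tends to ζ(6)/ζ(12).)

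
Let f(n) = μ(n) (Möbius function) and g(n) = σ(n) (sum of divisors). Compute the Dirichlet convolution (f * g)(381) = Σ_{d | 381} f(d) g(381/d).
(μ * σ)(381) = 381

Divisors of 381: [1, 3, 127, 381]. For each d | 381:
  d = 1: μ(1) · σ(381/1) = 1 · 512 = 512
  d = 3: μ(3) · σ(381/3) = -1 · 128 = -128
  d = 127: μ(127) · σ(381/127) = -1 · 4 = -4
  d = 381: μ(381) · σ(381/381) = 1 · 1 = 1
Summing: (μ * σ)(381) = 512 + -128 + -4 + 1 = 381.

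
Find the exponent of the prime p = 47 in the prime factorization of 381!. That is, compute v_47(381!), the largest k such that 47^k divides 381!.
v_47(381!) = 8

Legendre's formula: v_p(n!) = Σ_{k ≥ 1} ⌊n / p^k⌋. For p = 47, n = 381, the terms are:
  ⌊381/47^1⌋ = ⌊381/47⌋ = 8
(the next term ⌊381/47^2⌋ = 0, terminating the sum). Summing: v_47(381!) = 8 = 8.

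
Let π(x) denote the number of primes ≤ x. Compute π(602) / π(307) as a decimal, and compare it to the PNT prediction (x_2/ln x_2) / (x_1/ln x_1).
π(602)/π(307) = 110/63 ≈ 1.7460;  PNT prediction ≈ 1.7546.

π(307) = 63 and π(602) = 110, so π(602)/π(307) ≈ 1.7460. The PNT-predicted ratio is (602/ln(602)) / (307/ln(307)) ≈ 1.7546. The two agree to within a few percent, as expected.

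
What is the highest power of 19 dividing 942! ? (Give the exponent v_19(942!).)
v_19(942!) = 51

Legendre's formula: v_p(n!) = Σ_{k ≥ 1} ⌊n / p^k⌋. For p = 19, n = 942, the terms are:
  ⌊942/19^1⌋ = ⌊942/19⌋ = 49
  ⌊942/19^2⌋ = ⌊942/361⌋ = 2
(the next term ⌊942/19^3⌋ = 0, terminating the sum). Summing: v_19(942!) = 49 + 2 = 51.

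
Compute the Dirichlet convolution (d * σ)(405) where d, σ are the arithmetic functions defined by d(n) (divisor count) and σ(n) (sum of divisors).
(d * σ)(405) = 2088

Divisors of 405: [1, 3, 5, 9, 15, 27, 45, 81, 135, 405]. For each d | 405:
  d = 1: d(1) · σ(405/1) = 1 · 726 = 726
  d = 3: d(3) · σ(405/3) = 2 · 240 = 480
  d = 5: d(5) · σ(405/5) = 2 · 121 = 242
  d = 9: d(9) · σ(405/9) = 3 · 78 = 234
  d = 15: d(15) · σ(405/15) = 4 · 40 = 160
  d = 27: d(27) · σ(405/27) = 4 · 24 = 96
  d = 45: d(45) · σ(405/45) = 6 · 13 = 78
  d = 81: d(81) · σ(405/81) = 5 · 6 = 30
  d = 135: d(135) · σ(405/135) = 8 · 4 = 32
  d = 405: d(405) · σ(405/405) = 10 · 1 = 10
Summing: (d * σ)(405) = 726 + 480 + 242 + 234 + 160 + 96 + 78 + 30 + 32 + 10 = 2088.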